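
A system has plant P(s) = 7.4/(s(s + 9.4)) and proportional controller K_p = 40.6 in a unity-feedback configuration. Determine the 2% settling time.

T_s ≈ 0.851 s

From 1 + K_pP(s) = 0: s² + 9.4s + 300.4 = 0 ⇒ ω_n = 17.33, ζ = 0.2712.
2% settling time T_s ≈ 4/(ζω_n) = 4/4.7 = 0.851 s.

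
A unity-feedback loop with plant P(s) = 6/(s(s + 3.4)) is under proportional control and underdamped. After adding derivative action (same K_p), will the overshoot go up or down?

The derivative term adds K·K_d to the s-coefficient of the characteristic equation, raising 2ζω_n while ω_n is unchanged; ζ increases, so overshoot decreases.

decrease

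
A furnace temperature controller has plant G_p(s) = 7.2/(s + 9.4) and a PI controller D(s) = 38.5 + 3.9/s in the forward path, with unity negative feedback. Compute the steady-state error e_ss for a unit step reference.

The open loop D(s)G_p(s) has a pole at the origin (type 1), so the static position error constant is infinite and e_ss = 1/(1+∞) = 0.

0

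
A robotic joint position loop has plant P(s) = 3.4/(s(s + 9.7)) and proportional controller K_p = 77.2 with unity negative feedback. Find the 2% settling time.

T_s ≈ 0.825 s

The closed-loop denominator s² + 9.7s + 262.5 gives ω_n = √262.5 = 16.2 and ζ = 9.7/(2ω_n) = 0.2994.
2% settling time T_s ≈ 4/(ζω_n) = 4/4.85 = 0.825 s.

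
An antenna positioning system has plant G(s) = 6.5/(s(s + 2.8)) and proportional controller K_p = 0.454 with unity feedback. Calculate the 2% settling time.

T_s ≈ 2.86 s

The closed-loop denominator s² + 2.8s + 2.951 gives ω_n = √2.951 = 1.718 and ζ = 2.8/(2ω_n) = 0.815.
2% settling time T_s ≈ 4/(ζω_n) = 4/1.4 = 2.86 s.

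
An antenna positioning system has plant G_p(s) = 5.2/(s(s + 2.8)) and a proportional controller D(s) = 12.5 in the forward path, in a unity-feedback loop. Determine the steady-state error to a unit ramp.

0.0431

The loop has one pole at the origin (type 1). Velocity error constant K_v = lim_{s→0} s·D(s)G_p(s) = 12.5·5.2/2.8 = 23.21.
Steady-state error to a unit ramp: e_ss = 1/K_v = 0.0431.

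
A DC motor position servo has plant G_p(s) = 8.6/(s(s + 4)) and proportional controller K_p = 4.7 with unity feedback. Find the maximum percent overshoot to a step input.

From 1 + K_pG_p(s) = 0: s² + 4s + 40.42 = 0 ⇒ ω_n = 6.358, ζ = 0.3146.
%OS = 100·exp(−πζ/√(1−ζ²)) = 100·exp(−π·0.3146/√0.901) = 35.3%.

35.3%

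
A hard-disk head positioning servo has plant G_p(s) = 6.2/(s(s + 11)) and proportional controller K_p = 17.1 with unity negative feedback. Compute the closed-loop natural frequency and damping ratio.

1 + K_p·G_p(s) = 0 gives s² + 11s + 106 = 0.
So ω_n² = 106 ⇒ ω_n = 10.3 rad/s, and ζ = 11/(2ω_n) = 0.534.

ω_n = 10.3 rad/s, ζ = 0.534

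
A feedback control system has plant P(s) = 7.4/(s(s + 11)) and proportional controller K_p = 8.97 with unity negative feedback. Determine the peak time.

Closed-loop characteristic equation: s² + 11s + 66.38 = 0, so ω_n = 8.147 rad/s and ζ = 11/(2·8.147) = 0.6751.
Damped frequency ω_d = ω_n√(1−ζ²) = 6.011 rad/s, so peak time T_p = π/ω_d = 0.523 s.

T_p = 0.523 s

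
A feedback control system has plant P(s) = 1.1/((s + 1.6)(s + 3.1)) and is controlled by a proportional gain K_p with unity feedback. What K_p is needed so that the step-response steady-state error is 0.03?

K_p = 146

The loop is type 0, so e_ss(step) = 1/(1 + K_pos) with K_pos = K_p·P(0).
P(0) = 0.2218. Require 1/(1 + K_p·0.2218) = 0.03, so 1 + 0.2218·K_p = 33.33.
K_p = (33.33 − 1)/0.2218 = 146.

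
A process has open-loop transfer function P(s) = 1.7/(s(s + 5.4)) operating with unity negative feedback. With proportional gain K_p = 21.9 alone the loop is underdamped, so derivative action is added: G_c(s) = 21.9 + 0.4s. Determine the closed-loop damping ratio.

Forward path: (21.9 + 0.4s)·1.7/(s(s+5.4)). The closed-loop characteristic equation is s² + (5.4 + 1.7·0.4)s + 1.7·21.9 = 0.
That is s² + 6.08s + 37.23 = 0, so ω_n = 6.102 rad/s and ζ = 6.08/(2·6.102) = 0.4982.

ζ = 0.498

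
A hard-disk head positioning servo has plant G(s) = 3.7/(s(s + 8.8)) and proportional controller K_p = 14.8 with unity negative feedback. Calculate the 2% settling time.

T_s ≈ 0.909 s

The closed-loop denominator s² + 8.8s + 54.76 gives ω_n = √54.76 = 7.4 and ζ = 8.8/(2ω_n) = 0.5946.
2% settling time T_s ≈ 4/(ζω_n) = 4/4.4 = 0.909 s.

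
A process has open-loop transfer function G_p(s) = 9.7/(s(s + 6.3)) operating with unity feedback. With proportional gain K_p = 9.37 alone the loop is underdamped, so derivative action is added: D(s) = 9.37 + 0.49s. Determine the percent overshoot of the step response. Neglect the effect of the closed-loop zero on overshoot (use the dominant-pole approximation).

10.7%

Forward path: (9.37 + 0.49s)·9.7/(s(s+6.3)). The closed-loop characteristic equation is s² + (6.3 + 9.7·0.49)s + 9.7·9.37 = 0.
That is s² + 11.05s + 90.89 = 0, so ω_n = 9.534 rad/s and ζ = 11.05/(2·9.534) = 0.5797.
%OS = 100·exp(−πζ/√(1−ζ²)) = 10.7%.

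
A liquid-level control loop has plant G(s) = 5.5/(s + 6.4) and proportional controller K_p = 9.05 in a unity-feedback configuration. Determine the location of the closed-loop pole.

s = -56.18

Closed-loop transfer function: T(s) = K_p·G(s)/(1 + K_p·G(s)) = 49.78/(s + 6.4 + 49.78) = 49.78/(s + 56.18).
The closed-loop pole is at s = −56.18.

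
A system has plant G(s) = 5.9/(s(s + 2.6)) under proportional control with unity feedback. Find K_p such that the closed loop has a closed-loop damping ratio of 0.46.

Closed-loop characteristic equation: s² + 2.6s + K_p·5.9 = 0.
So ω_n = √(5.9K_p) and 2ζω_n = 2.6, giving ζ = 2.6/(2√(5.9K_p)).
Setting ζ = 0.46: √(5.9K_p) = 2.6/(2·0.46) = 2.826, so K_p = 7.987/5.9 = 1.35.

K_p = 1.35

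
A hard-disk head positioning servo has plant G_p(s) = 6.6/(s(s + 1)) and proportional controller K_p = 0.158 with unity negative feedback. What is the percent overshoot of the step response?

17.1%

The closed-loop denominator s² + 1s + 1.043 gives ω_n = √1.043 = 1.021 and ζ = 1/(2ω_n) = 0.4896.
%OS = 100·exp(−πζ/√(1−ζ²)) = 100·exp(−π·0.4896/√0.7603) = 17.1%.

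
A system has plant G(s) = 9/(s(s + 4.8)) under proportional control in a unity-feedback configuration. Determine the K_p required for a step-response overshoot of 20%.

From %OS = 100·exp(−πζ/√(1−ζ²)) = 20%, ζ = −ln(0.2)/√(π²+ln²(0.2)) = 0.4559.
Characteristic equation s² + 4.8s + 9K_p = 0 gives ζ = 4.8/(2√(9K_p)).
Setting ζ = 0.4559: √(9K_p) = 4.8/(2·0.4559) = 5.264, so K_p = 27.71/9 = 3.08.

K_p = 3.08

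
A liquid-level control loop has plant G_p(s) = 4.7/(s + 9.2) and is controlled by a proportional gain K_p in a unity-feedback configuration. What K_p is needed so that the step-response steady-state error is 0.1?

K_p = 17.6

The loop is type 0, so e_ss(step) = 1/(1 + K_pos) with K_pos = K_p·G_p(0).
G_p(0) = 0.5109. Require 1/(1 + K_p·0.5109) = 0.1, so 1 + 0.5109·K_p = 10.
K_p = (10 − 1)/0.5109 = 17.6.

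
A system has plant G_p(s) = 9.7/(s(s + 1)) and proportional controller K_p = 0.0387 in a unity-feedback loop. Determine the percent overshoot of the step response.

1.18%

Closed-loop characteristic equation: s² + 1s + 0.3754 = 0, so ω_n = 0.6127 rad/s and ζ = 1/(2·0.6127) = 0.8161.
%OS = 100·exp(−πζ/√(1−ζ²)) = 100·exp(−π·0.8161/√0.334) = 1.18%.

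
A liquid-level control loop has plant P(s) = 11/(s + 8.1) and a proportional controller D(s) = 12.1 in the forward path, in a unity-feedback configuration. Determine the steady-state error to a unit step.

0.0574

The loop is type 0. Static position error constant K_pos = D(0)·P(0) = 12.1·1.358 = 16.43.
Steady-state error to a unit step: e_ss = 1/(1+K_pos) = 1/17.43 = 0.0574.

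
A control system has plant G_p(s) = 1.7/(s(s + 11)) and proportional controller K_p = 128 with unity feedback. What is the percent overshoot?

28.3%

From 1 + K_pG_p(s) = 0: s² + 11s + 217.6 = 0 ⇒ ω_n = 14.75, ζ = 0.3728.
%OS = 100·exp(−πζ/√(1−ζ²)) = 100·exp(−π·0.3728/√0.861) = 28.3%.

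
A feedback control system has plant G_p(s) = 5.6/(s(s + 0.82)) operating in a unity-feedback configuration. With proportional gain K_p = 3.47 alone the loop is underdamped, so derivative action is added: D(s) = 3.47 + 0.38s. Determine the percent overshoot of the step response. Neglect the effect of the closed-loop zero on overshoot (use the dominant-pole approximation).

Forward path: (3.47 + 0.38s)·5.6/(s(s+0.82)). The closed-loop characteristic equation is s² + (0.82 + 5.6·0.38)s + 5.6·3.47 = 0.
That is s² + 2.948s + 19.43 = 0, so ω_n = 4.408 rad/s and ζ = 2.948/(2·4.408) = 0.3344.
%OS = 100·exp(−πζ/√(1−ζ²)) = 32.8%.

32.8%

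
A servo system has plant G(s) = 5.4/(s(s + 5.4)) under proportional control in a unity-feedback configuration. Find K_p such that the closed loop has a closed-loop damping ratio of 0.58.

Closed-loop characteristic equation: s² + 5.4s + K_p·5.4 = 0.
So ω_n = √(5.4K_p) and 2ζω_n = 5.4, giving ζ = 5.4/(2√(5.4K_p)).
Setting ζ = 0.58: √(5.4K_p) = 5.4/(2·0.58) = 4.655, so K_p = 21.67/5.4 = 4.01.

K_p = 4.01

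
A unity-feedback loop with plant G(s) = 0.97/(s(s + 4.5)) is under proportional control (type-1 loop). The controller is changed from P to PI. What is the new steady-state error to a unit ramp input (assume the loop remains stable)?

0

The integrator raises the loop to type 2, so K_v → ∞ and e_ss to a ramp is zero.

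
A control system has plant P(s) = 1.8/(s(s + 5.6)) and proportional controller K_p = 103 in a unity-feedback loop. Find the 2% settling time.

From 1 + K_pP(s) = 0: s² + 5.6s + 185.4 = 0 ⇒ ω_n = 13.62, ζ = 0.2056.
2% settling time T_s ≈ 4/(ζω_n) = 4/2.8 = 1.43 s.

T_s ≈ 1.43 s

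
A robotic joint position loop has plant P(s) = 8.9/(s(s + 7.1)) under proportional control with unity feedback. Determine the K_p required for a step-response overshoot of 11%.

From %OS = 100·exp(−πζ/√(1−ζ²)) = 11%, ζ = −ln(0.11)/√(π²+ln²(0.11)) = 0.5749.
Characteristic equation s² + 7.1s + 8.9K_p = 0 gives ζ = 7.1/(2√(8.9K_p)).
Setting ζ = 0.5749: √(8.9K_p) = 7.1/(2·0.5749) = 6.175, so K_p = 38.13/8.9 = 4.28.

K_p = 4.28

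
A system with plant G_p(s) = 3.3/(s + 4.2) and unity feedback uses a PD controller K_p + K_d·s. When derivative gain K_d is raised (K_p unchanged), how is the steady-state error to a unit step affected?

At s = 0 the derivative term contributes nothing: C(0) = K_p regardless of K_d, so K_pos = K_p·G_p(0) and e_ss are unchanged.

unchanged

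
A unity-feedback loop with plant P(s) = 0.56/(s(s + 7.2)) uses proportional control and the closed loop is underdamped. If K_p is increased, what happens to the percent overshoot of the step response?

increase

ζ = 7.2/(2√(0.56K_p)) decreases as K_p grows; lower damping means more overshoot.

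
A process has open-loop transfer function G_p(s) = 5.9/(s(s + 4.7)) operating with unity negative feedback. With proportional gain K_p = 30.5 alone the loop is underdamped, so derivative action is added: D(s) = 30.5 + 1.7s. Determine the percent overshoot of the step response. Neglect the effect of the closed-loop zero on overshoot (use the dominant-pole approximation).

12.7%

Forward path: (30.5 + 1.7s)·5.9/(s(s+4.7)). The closed-loop characteristic equation is s² + (4.7 + 5.9·1.7)s + 5.9·30.5 = 0.
That is s² + 14.73s + 180 = 0, so ω_n = 13.41 rad/s and ζ = 14.73/(2·13.41) = 0.549.
%OS = 100·exp(−πζ/√(1−ζ²)) = 12.7%.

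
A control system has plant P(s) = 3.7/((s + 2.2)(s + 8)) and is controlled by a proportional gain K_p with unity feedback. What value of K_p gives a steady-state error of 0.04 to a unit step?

Steady-state error for a unit step on this type-0 loop is 1/(1 + K_p·P(0)).
P(0) = 0.2102. Require 1/(1 + K_p·0.2102) = 0.04, so 1 + 0.2102·K_p = 25.
K_p = (25 − 1)/0.2102 = 114.

K_p = 114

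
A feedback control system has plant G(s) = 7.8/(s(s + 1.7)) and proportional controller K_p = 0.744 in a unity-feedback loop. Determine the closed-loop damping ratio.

ζ = 0.353

The closed-loop denominator is s(s+1.7) + 0.744·7.8 = s² + 1.7s + 5.803.
Matching s² + 2ζω_n s + ω_n²: ω_n = √5.803 = 2.409 rad/s and 2ζω_n = 1.7, so ζ = 1.7/(2·2.409) = 0.353.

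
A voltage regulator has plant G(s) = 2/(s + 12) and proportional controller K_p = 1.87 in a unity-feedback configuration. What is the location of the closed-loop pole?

Closed-loop transfer function: T(s) = K_p·G(s)/(1 + K_p·G(s)) = 3.74/(s + 12 + 3.74) = 3.74/(s + 15.74).
The closed-loop pole is at s = −15.74.

s = -15.74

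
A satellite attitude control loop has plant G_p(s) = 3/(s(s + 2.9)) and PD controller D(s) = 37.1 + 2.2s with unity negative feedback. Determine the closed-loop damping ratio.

Forward path: (37.1 + 2.2s)·3/(s(s+2.9)). The closed-loop characteristic equation is s² + (2.9 + 3·2.2)s + 3·37.1 = 0.
That is s² + 9.5s + 111.3 = 0, so ω_n = 10.55 rad/s and ζ = 9.5/(2·10.55) = 0.4502.

ζ = 0.45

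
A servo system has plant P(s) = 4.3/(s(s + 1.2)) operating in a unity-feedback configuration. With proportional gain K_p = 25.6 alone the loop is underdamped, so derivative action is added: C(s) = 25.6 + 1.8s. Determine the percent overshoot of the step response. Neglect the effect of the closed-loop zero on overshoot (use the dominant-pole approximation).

Forward path: (25.6 + 1.8s)·4.3/(s(s+1.2)). The closed-loop characteristic equation is s² + (1.2 + 4.3·1.8)s + 4.3·25.6 = 0.
That is s² + 8.94s + 110.1 = 0, so ω_n = 10.49 rad/s and ζ = 8.94/(2·10.49) = 0.426.
%OS = 100·exp(−πζ/√(1−ζ²)) = 22.8%.

22.8%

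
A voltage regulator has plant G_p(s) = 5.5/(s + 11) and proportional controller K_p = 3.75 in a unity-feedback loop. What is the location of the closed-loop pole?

s = -31.62

Closed-loop transfer function: T(s) = K_p·G_p(s)/(1 + K_p·G_p(s)) = 20.62/(s + 11 + 20.62) = 20.62/(s + 31.62).
The closed-loop pole is at s = −31.62.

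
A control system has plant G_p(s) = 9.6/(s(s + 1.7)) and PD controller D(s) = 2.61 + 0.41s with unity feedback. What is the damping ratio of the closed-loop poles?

Forward path: (2.61 + 0.41s)·9.6/(s(s+1.7)). The closed-loop characteristic equation is s² + (1.7 + 9.6·0.41)s + 9.6·2.61 = 0.
That is s² + 5.636s + 25.06 = 0, so ω_n = 5.006 rad/s and ζ = 5.636/(2·5.006) = 0.563.

ζ = 0.563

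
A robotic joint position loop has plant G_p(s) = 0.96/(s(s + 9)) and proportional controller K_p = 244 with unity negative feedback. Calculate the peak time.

T_p = 0.215 s

From 1 + K_pG_p(s) = 0: s² + 9s + 234.2 = 0 ⇒ ω_n = 15.3, ζ = 0.294.
Damped frequency ω_d = ω_n√(1−ζ²) = 14.63 rad/s, so peak time T_p = π/ω_d = 0.215 s.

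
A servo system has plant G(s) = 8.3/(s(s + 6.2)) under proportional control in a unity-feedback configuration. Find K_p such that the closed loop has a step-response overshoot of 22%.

K_p = 6.14

From %OS = 100·exp(−πζ/√(1−ζ²)) = 22%, ζ = −ln(0.22)/√(π²+ln²(0.22)) = 0.4342.
Characteristic equation s² + 6.2s + 8.3K_p = 0 gives ζ = 6.2/(2√(8.3K_p)).
Setting ζ = 0.4342: √(8.3K_p) = 6.2/(2·0.4342) = 7.14, so K_p = 50.98/8.3 = 6.14.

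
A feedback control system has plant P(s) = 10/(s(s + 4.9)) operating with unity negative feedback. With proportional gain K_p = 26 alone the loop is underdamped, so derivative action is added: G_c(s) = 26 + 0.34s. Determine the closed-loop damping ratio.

ζ = 0.257

Forward path: (26 + 0.34s)·10/(s(s+4.9)). The closed-loop characteristic equation is s² + (4.9 + 10·0.34)s + 10·26 = 0.
That is s² + 8.3s + 260 = 0, so ω_n = 16.12 rad/s and ζ = 8.3/(2·16.12) = 0.2574.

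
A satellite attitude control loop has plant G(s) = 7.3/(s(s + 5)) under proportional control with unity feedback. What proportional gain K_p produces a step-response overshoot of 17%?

K_p = 3.55

From %OS = 100·exp(−πζ/√(1−ζ²)) = 17%, ζ = −ln(0.17)/√(π²+ln²(0.17)) = 0.4913.
Characteristic equation s² + 5s + 7.3K_p = 0 gives ζ = 5/(2√(7.3K_p)).
Setting ζ = 0.4913: √(7.3K_p) = 5/(2·0.4913) = 5.089, so K_p = 25.9/7.3 = 3.55.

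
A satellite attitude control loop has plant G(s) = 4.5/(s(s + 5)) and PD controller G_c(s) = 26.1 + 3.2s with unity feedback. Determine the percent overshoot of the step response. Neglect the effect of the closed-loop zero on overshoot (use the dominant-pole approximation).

0.183%

Forward path: (26.1 + 3.2s)·4.5/(s(s+5)). The closed-loop characteristic equation is s² + (5 + 4.5·3.2)s + 4.5·26.1 = 0.
That is s² + 19.4s + 117.5 = 0, so ω_n = 10.84 rad/s and ζ = 19.4/(2·10.84) = 0.895.
%OS = 100·exp(−πζ/√(1−ζ²)) = 0.183%.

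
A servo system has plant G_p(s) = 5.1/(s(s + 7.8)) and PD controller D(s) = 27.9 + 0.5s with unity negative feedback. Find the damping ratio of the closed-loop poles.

ζ = 0.434

Forward path: (27.9 + 0.5s)·5.1/(s(s+7.8)). The closed-loop characteristic equation is s² + (7.8 + 5.1·0.5)s + 5.1·27.9 = 0.
That is s² + 10.35s + 142.3 = 0, so ω_n = 11.93 rad/s and ζ = 10.35/(2·11.93) = 0.4338.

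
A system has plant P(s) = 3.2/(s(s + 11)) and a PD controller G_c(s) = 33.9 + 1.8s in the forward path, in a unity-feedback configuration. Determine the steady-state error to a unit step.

The open loop G_c(s)P(s) has a pole at the origin (type 1), so the static position error constant is infinite and e_ss = 1/(1+∞) = 0.

0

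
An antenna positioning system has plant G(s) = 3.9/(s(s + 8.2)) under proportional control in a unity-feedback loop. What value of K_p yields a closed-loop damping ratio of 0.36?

Closed-loop characteristic equation: s² + 8.2s + K_p·3.9 = 0.
So ω_n = √(3.9K_p) and 2ζω_n = 8.2, giving ζ = 8.2/(2√(3.9K_p)).
Setting ζ = 0.36: √(3.9K_p) = 8.2/(2·0.36) = 11.39, so K_p = 129.7/3.9 = 33.3.

K_p = 33.3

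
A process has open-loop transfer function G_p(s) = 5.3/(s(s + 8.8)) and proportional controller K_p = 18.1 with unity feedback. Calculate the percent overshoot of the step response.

Closed-loop characteristic equation: s² + 8.8s + 95.93 = 0, so ω_n = 9.794 rad/s and ζ = 8.8/(2·9.794) = 0.4492.
%OS = 100·exp(−πζ/√(1−ζ²)) = 100·exp(−π·0.4492/√0.7982) = 20.6%.

20.6%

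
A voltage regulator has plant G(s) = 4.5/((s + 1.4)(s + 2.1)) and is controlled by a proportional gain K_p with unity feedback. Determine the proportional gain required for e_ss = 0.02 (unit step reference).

K_p = 32

Steady-state error for a unit step on this type-0 loop is 1/(1 + K_p·G(0)).
G(0) = 1.531. Require 1/(1 + K_p·1.531) = 0.02, so 1 + 1.531·K_p = 50.
K_p = (50 − 1)/1.531 = 32.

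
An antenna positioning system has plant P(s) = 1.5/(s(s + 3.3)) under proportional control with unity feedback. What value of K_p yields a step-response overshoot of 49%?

K_p = 37

From %OS = 100·exp(−πζ/√(1−ζ²)) = 49%, ζ = −ln(0.49)/√(π²+ln²(0.49)) = 0.2214.
Characteristic equation s² + 3.3s + 1.5K_p = 0 gives ζ = 3.3/(2√(1.5K_p)).
Setting ζ = 0.2214: √(1.5K_p) = 3.3/(2·0.2214) = 7.452, so K_p = 55.53/1.5 = 37.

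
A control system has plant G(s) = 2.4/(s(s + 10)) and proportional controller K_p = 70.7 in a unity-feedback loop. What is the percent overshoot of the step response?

27.1%

Closed-loop characteristic equation: s² + 10s + 169.7 = 0, so ω_n = 13.03 rad/s and ζ = 10/(2·13.03) = 0.3838.
%OS = 100·exp(−πζ/√(1−ζ²)) = 100·exp(−π·0.3838/√0.8527) = 27.1%.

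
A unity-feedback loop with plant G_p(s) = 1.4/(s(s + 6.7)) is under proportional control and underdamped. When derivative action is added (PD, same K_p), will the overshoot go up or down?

The derivative term adds K·K_d to the s-coefficient of the characteristic equation, raising 2ζω_n while ω_n is unchanged; ζ increases, so overshoot decreases.

decrease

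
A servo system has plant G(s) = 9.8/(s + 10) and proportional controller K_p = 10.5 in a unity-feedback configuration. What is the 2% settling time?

T_s ≈ 0.0354 s

Closed-loop transfer function: T(s) = K_p·G(s)/(1 + K_p·G(s)) = 102.9/(s + 10 + 102.9) = 102.9/(s + 112.9).
Time constant τ = 1/112.9 = 0.008857 s, so the 2% settling time is about 4τ = 0.0354 s.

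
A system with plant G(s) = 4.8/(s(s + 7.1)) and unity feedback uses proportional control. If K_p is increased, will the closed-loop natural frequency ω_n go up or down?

ω_n = √(4.8·K_p), which grows with K_p.

increase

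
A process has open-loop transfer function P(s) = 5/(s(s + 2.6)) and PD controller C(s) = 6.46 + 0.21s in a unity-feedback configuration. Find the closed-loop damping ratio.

ζ = 0.321

Forward path: (6.46 + 0.21s)·5/(s(s+2.6)). The closed-loop characteristic equation is s² + (2.6 + 5·0.21)s + 5·6.46 = 0.
That is s² + 3.65s + 32.3 = 0, so ω_n = 5.683 rad/s and ζ = 3.65/(2·5.683) = 0.3211.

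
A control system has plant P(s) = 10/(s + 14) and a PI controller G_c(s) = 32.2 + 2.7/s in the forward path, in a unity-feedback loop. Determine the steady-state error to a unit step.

0

The open loop G_c(s)P(s) has a pole at the origin (type 1), so the static position error constant is infinite and e_ss = 1/(1+∞) = 0.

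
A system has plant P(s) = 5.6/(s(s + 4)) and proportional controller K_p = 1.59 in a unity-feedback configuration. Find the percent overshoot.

Closed-loop characteristic equation: s² + 4s + 8.904 = 0, so ω_n = 2.984 rad/s and ζ = 4/(2·2.984) = 0.6703.
%OS = 100·exp(−πζ/√(1−ζ²)) = 100·exp(−π·0.6703/√0.5508) = 5.86%.

5.86%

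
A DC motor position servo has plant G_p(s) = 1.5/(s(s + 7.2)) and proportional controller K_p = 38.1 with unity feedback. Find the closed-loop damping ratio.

ζ = 0.476

With unity feedback the closed-loop characteristic equation is s² + 7.2s + 38.1·1.5 = s² + 7.2s + 57.15 = 0.
So ω_n² = 57.15 ⇒ ω_n = 7.56 rad/s, and ζ = 7.2/(2ω_n) = 0.476.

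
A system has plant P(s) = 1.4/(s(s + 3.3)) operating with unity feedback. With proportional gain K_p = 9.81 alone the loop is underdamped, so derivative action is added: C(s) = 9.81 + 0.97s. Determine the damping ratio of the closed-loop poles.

ζ = 0.628

Forward path: (9.81 + 0.97s)·1.4/(s(s+3.3)). The closed-loop characteristic equation is s² + (3.3 + 1.4·0.97)s + 1.4·9.81 = 0.
That is s² + 4.658s + 13.73 = 0, so ω_n = 3.706 rad/s and ζ = 4.658/(2·3.706) = 0.6285.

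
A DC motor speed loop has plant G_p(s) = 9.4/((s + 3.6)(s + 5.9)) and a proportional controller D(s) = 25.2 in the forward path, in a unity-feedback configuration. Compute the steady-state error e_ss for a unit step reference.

0.0823

The loop is type 0. Static position error constant K_pos = D(0)·G_p(0) = 25.2·0.4426 = 11.15.
Steady-state error to a unit step: e_ss = 1/(1+K_pos) = 1/12.15 = 0.0823.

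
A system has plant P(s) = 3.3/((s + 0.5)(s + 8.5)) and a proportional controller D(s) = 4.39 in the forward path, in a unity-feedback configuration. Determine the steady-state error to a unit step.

0.227

The loop is type 0. Static position error constant K_pos = D(0)·P(0) = 4.39·0.7765 = 3.409.
Steady-state error to a unit step: e_ss = 1/(1+K_pos) = 1/4.409 = 0.227.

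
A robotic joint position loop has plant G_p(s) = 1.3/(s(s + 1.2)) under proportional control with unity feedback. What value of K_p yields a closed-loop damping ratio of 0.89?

Closed-loop characteristic equation: s² + 1.2s + K_p·1.3 = 0.
So ω_n = √(1.3K_p) and 2ζω_n = 1.2, giving ζ = 1.2/(2√(1.3K_p)).
Setting ζ = 0.89: √(1.3K_p) = 1.2/(2·0.89) = 0.6742, so K_p = 0.4545/1.3 = 0.35.

K_p = 0.35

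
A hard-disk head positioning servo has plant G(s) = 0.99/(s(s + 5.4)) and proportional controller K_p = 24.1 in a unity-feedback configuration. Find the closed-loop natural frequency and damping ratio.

With unity feedback the closed-loop characteristic equation is s² + 5.4s + 24.1·0.99 = s² + 5.4s + 23.86 = 0.
So ω_n² = 23.86 ⇒ ω_n = 4.885 rad/s, and ζ = 5.4/(2ω_n) = 0.553.

ω_n = 4.88 rad/s, ζ = 0.553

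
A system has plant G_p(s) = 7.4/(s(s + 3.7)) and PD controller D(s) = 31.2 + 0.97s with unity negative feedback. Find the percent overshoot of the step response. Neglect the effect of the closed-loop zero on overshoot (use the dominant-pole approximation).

30%

Forward path: (31.2 + 0.97s)·7.4/(s(s+3.7)). The closed-loop characteristic equation is s² + (3.7 + 7.4·0.97)s + 7.4·31.2 = 0.
That is s² + 10.88s + 230.9 = 0, so ω_n = 15.19 rad/s and ζ = 10.88/(2·15.19) = 0.358.
%OS = 100·exp(−πζ/√(1−ζ²)) = 30%.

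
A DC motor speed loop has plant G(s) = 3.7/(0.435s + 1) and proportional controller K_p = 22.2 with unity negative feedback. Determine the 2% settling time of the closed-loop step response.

T_s ≈ 0.0209 s

Closed loop: T(s) = K_p·G/(1+K_p·G) = 82.14/(0.435s + 1 + 82.14), with pole at s = −(1 + 82.14)/0.435 = −191.1.
τ = 1/191.1 = 0.005232 s, so 2% settling time ≈ 4τ = 0.0209 s.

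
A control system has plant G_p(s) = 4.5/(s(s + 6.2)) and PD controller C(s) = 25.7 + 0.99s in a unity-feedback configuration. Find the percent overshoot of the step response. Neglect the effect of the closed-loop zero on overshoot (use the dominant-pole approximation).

16.7%

Forward path: (25.7 + 0.99s)·4.5/(s(s+6.2)). The closed-loop characteristic equation is s² + (6.2 + 4.5·0.99)s + 4.5·25.7 = 0.
That is s² + 10.66s + 115.6 = 0, so ω_n = 10.75 rad/s and ζ = 10.66/(2·10.75) = 0.4954.
%OS = 100·exp(−πζ/√(1−ζ²)) = 16.7%.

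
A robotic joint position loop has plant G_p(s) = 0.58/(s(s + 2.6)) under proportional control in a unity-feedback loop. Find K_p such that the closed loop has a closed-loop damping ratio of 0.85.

Closed-loop characteristic equation: s² + 2.6s + K_p·0.58 = 0.
So ω_n = √(0.58K_p) and 2ζω_n = 2.6, giving ζ = 2.6/(2√(0.58K_p)).
Setting ζ = 0.85: √(0.58K_p) = 2.6/(2·0.85) = 1.529, so K_p = 2.339/0.58 = 4.03.

K_p = 4.03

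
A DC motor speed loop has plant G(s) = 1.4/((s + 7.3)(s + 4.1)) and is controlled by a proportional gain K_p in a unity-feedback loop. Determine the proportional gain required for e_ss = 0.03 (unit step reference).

The loop is type 0, so e_ss(step) = 1/(1 + K_pos) with K_pos = K_p·G(0).
G(0) = 0.04678. Require 1/(1 + K_p·0.04678) = 0.03, so 1 + 0.04678·K_p = 33.33.
K_p = (33.33 − 1)/0.04678 = 691.

K_p = 691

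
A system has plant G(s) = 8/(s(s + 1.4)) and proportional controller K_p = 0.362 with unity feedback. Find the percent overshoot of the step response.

From 1 + K_pG(s) = 0: s² + 1.4s + 2.896 = 0 ⇒ ω_n = 1.702, ζ = 0.4113.
%OS = 100·exp(−πζ/√(1−ζ²)) = 100·exp(−π·0.4113/√0.8308) = 24.2%.

24.2%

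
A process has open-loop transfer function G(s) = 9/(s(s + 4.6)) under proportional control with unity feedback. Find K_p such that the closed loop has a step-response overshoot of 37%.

From %OS = 100·exp(−πζ/√(1−ζ²)) = 37%, ζ = −ln(0.37)/√(π²+ln²(0.37)) = 0.3017.
Characteristic equation s² + 4.6s + 9K_p = 0 gives ζ = 4.6/(2√(9K_p)).
Setting ζ = 0.3017: √(9K_p) = 4.6/(2·0.3017) = 7.623, so K_p = 58.11/9 = 6.46.

K_p = 6.46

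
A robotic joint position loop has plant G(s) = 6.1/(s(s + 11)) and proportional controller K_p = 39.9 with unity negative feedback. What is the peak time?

T_p = 0.215 s

From 1 + K_pG(s) = 0: s² + 11s + 243.4 = 0 ⇒ ω_n = 15.6, ζ = 0.3525.
Damped frequency ω_d = ω_n√(1−ζ²) = 14.6 rad/s, so peak time T_p = π/ω_d = 0.215 s.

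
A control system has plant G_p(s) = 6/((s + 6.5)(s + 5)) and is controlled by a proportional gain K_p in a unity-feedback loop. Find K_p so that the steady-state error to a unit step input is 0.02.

For a type-0 loop with proportional control, e_ss = 1/(1 + K_p·G_p(0)).
G_p(0) = 0.1846. Require 1/(1 + K_p·0.1846) = 0.02, so 1 + 0.1846·K_p = 50.
K_p = (50 − 1)/0.1846 = 265.

K_p = 265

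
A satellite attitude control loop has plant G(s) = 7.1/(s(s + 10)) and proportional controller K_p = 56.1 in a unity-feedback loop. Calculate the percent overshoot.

Closed-loop characteristic equation: s² + 10s + 398.3 = 0, so ω_n = 19.96 rad/s and ζ = 10/(2·19.96) = 0.2505.
%OS = 100·exp(−πζ/√(1−ζ²)) = 100·exp(−π·0.2505/√0.9372) = 44.4%.

44.4%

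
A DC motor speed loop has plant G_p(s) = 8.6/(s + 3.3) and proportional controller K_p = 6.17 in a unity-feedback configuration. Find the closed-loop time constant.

τ = 0.0177 s

Closed-loop transfer function: T(s) = K_p·G_p(s)/(1 + K_p·G_p(s)) = 53.06/(s + 3.3 + 53.06) = 53.06/(s + 56.36).
Time constant τ = 1/56.36 = 0.0177 s.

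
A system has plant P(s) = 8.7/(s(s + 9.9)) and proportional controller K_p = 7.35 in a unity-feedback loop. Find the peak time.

T_p = 0.5 s

The closed-loop denominator s² + 9.9s + 63.94 gives ω_n = √63.94 = 7.997 and ζ = 9.9/(2ω_n) = 0.619.
Damped frequency ω_d = ω_n√(1−ζ²) = 6.28 rad/s, so peak time T_p = π/ω_d = 0.5 s.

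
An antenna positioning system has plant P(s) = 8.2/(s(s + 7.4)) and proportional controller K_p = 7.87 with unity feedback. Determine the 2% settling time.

Closed-loop characteristic equation: s² + 7.4s + 64.53 = 0, so ω_n = 8.033 rad/s and ζ = 7.4/(2·8.033) = 0.4606.
2% settling time T_s ≈ 4/(ζω_n) = 4/3.7 = 1.08 s.

T_s ≈ 1.08 s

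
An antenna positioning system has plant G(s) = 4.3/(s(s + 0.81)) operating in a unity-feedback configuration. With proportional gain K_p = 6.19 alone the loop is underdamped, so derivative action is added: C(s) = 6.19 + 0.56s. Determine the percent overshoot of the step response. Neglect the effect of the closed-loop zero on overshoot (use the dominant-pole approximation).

35.7%

Forward path: (6.19 + 0.56s)·4.3/(s(s+0.81)). The closed-loop characteristic equation is s² + (0.81 + 4.3·0.56)s + 4.3·6.19 = 0.
That is s² + 3.218s + 26.62 = 0, so ω_n = 5.159 rad/s and ζ = 3.218/(2·5.159) = 0.3119.
%OS = 100·exp(−πζ/√(1−ζ²)) = 35.7%.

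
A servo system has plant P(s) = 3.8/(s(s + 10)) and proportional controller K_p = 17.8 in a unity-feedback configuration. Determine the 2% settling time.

Closed-loop characteristic equation: s² + 10s + 67.64 = 0, so ω_n = 8.224 rad/s and ζ = 10/(2·8.224) = 0.608.
2% settling time T_s ≈ 4/(ζω_n) = 4/5 = 0.8 s.

T_s ≈ 0.8 s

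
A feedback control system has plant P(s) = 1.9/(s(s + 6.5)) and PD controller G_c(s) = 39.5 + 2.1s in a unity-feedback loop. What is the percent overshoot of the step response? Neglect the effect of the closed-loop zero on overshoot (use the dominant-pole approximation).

9.16%

Forward path: (39.5 + 2.1s)·1.9/(s(s+6.5)). The closed-loop characteristic equation is s² + (6.5 + 1.9·2.1)s + 1.9·39.5 = 0.
That is s² + 10.49s + 75.05 = 0, so ω_n = 8.663 rad/s and ζ = 10.49/(2·8.663) = 0.6054.
%OS = 100·exp(−πζ/√(1−ζ²)) = 9.16%.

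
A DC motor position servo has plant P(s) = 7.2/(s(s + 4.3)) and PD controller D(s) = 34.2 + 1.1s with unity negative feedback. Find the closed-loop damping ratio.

ζ = 0.389

Forward path: (34.2 + 1.1s)·7.2/(s(s+4.3)). The closed-loop characteristic equation is s² + (4.3 + 7.2·1.1)s + 7.2·34.2 = 0.
That is s² + 12.22s + 246.2 = 0, so ω_n = 15.69 rad/s and ζ = 12.22/(2·15.69) = 0.3894.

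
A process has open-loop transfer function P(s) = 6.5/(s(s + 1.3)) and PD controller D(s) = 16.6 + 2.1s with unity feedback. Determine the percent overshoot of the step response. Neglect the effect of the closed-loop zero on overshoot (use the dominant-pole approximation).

Forward path: (16.6 + 2.1s)·6.5/(s(s+1.3)). The closed-loop characteristic equation is s² + (1.3 + 6.5·2.1)s + 6.5·16.6 = 0.
That is s² + 14.95s + 107.9 = 0, so ω_n = 10.39 rad/s and ζ = 14.95/(2·10.39) = 0.7196.
%OS = 100·exp(−πζ/√(1−ζ²)) = 3.85%.

3.85%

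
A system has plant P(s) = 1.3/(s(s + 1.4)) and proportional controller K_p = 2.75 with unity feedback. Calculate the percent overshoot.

28.6%

Closed-loop characteristic equation: s² + 1.4s + 3.575 = 0, so ω_n = 1.891 rad/s and ζ = 1.4/(2·1.891) = 0.3702.
%OS = 100·exp(−πζ/√(1−ζ²)) = 100·exp(−π·0.3702/√0.8629) = 28.6%.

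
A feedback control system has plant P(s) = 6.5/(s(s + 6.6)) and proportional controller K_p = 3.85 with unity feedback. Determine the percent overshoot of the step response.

6.35%

From 1 + K_pP(s) = 0: s² + 6.6s + 25.03 = 0 ⇒ ω_n = 5.002, ζ = 0.6597.
%OS = 100·exp(−πζ/√(1−ζ²)) = 100·exp(−π·0.6597/√0.5648) = 6.35%.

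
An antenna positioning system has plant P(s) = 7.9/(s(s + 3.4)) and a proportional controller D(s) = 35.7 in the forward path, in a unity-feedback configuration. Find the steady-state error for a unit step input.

The open loop D(s)P(s) has a pole at the origin (type 1), so the static position error constant is infinite and e_ss = 1/(1+∞) = 0.

0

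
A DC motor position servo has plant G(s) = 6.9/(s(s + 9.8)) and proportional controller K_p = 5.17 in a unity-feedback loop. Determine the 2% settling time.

Closed-loop characteristic equation: s² + 9.8s + 35.67 = 0, so ω_n = 5.973 rad/s and ζ = 9.8/(2·5.973) = 0.8204.
2% settling time T_s ≈ 4/(ζω_n) = 4/4.9 = 0.816 s.

T_s ≈ 0.816 s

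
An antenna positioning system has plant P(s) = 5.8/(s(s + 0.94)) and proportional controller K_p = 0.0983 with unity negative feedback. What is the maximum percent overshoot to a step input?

8.22%

From 1 + K_pP(s) = 0: s² + 0.94s + 0.5701 = 0 ⇒ ω_n = 0.7551, ζ = 0.6225.
%OS = 100·exp(−πζ/√(1−ζ²)) = 100·exp(−π·0.6225/√0.6126) = 8.22%.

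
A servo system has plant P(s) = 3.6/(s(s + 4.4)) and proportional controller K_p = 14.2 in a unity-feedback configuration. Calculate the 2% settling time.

T_s ≈ 1.82 s

The closed-loop denominator s² + 4.4s + 51.12 gives ω_n = √51.12 = 7.15 and ζ = 4.4/(2ω_n) = 0.3077.
2% settling time T_s ≈ 4/(ζω_n) = 4/2.2 = 1.82 s.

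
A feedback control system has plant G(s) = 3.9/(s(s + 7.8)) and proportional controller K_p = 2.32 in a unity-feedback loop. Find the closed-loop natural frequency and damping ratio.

With unity feedback the closed-loop characteristic equation is s² + 7.8s + 2.32·3.9 = s² + 7.8s + 9.048 = 0.
So ω_n² = 9.048 ⇒ ω_n = 3.008 rad/s, and ζ = 7.8/(2ω_n) = 1.3.

ω_n = 3.01 rad/s, ζ = 1.3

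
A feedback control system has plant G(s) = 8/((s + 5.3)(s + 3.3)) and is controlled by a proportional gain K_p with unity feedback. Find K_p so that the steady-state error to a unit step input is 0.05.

For a type-0 loop with proportional control, e_ss = 1/(1 + K_p·G(0)).
G(0) = 0.4574. Require 1/(1 + K_p·0.4574) = 0.05, so 1 + 0.4574·K_p = 20.
K_p = (20 − 1)/0.4574 = 41.5.

K_p = 41.5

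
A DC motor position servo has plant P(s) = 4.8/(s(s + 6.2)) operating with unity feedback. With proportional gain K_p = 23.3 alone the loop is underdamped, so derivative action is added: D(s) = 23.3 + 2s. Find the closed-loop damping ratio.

Forward path: (23.3 + 2s)·4.8/(s(s+6.2)). The closed-loop characteristic equation is s² + (6.2 + 4.8·2)s + 4.8·23.3 = 0.
That is s² + 15.8s + 111.8 = 0, so ω_n = 10.58 rad/s and ζ = 15.8/(2·10.58) = 0.747.

ζ = 0.747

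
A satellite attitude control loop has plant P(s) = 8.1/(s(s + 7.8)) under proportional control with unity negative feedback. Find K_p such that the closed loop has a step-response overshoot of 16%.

From %OS = 100·exp(−πζ/√(1−ζ²)) = 16%, ζ = −ln(0.16)/√(π²+ln²(0.16)) = 0.5039.
Characteristic equation s² + 7.8s + 8.1K_p = 0 gives ζ = 7.8/(2√(8.1K_p)).
Setting ζ = 0.5039: √(8.1K_p) = 7.8/(2·0.5039) = 7.74, so K_p = 59.91/8.1 = 7.4.

K_p = 7.4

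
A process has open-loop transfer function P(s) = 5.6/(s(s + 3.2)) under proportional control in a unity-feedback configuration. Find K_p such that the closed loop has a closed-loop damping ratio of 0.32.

K_p = 4.46

Closed-loop characteristic equation: s² + 3.2s + K_p·5.6 = 0.
So ω_n = √(5.6K_p) and 2ζω_n = 3.2, giving ζ = 3.2/(2√(5.6K_p)).
Setting ζ = 0.32: √(5.6K_p) = 3.2/(2·0.32) = 5, so K_p = 25/5.6 = 4.46.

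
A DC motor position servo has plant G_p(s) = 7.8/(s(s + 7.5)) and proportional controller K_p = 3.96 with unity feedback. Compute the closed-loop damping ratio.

The closed-loop denominator is s(s+7.5) + 3.96·7.8 = s² + 7.5s + 30.89.
Matching s² + 2ζω_n s + ω_n²: ω_n = √30.89 = 5.558 rad/s and 2ζω_n = 7.5, so ζ = 7.5/(2·5.558) = 0.675.

ζ = 0.675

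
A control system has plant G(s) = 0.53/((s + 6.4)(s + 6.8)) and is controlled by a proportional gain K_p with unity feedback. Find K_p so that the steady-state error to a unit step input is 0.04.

Steady-state error for a unit step on this type-0 loop is 1/(1 + K_p·G(0)).
G(0) = 0.01218. Require 1/(1 + K_p·0.01218) = 0.04, so 1 + 0.01218·K_p = 25.
K_p = (25 − 1)/0.01218 = 1970.

K_p = 1970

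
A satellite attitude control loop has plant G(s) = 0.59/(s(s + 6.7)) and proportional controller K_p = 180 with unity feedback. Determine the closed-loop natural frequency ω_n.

The closed-loop denominator is s(s+6.7) + 180·0.59 = s² + 6.7s + 106.2.
Matching s² + 2ζω_n s + ω_n²: ω_n = √106.2 = 10.31 rad/s and 2ζω_n = 6.7, so ζ = 6.7/(2·10.31) = 0.325.

ω_n = 10.3 rad/s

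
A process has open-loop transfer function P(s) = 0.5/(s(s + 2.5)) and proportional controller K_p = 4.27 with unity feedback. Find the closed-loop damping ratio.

1 + K_p·P(s) = 0 gives s² + 2.5s + 2.135 = 0.
Matching s² + 2ζω_n s + ω_n²: ω_n = √2.135 = 1.461 rad/s and 2ζω_n = 2.5, so ζ = 2.5/(2·1.461) = 0.855.

ζ = 0.855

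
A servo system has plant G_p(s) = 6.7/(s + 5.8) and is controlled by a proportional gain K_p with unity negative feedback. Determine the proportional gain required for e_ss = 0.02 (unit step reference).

For a type-0 loop with proportional control, e_ss = 1/(1 + K_p·G_p(0)).
G_p(0) = 1.155. Require 1/(1 + K_p·1.155) = 0.02, so 1 + 1.155·K_p = 50.
K_p = (50 − 1)/1.155 = 42.4.

K_p = 42.4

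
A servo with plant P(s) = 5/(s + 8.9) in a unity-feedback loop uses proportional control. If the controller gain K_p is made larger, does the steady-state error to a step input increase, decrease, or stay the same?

decrease

e_ss = 1/(1 + K_p·P(0)); a larger K_p raises the denominator, so e_ss decreases.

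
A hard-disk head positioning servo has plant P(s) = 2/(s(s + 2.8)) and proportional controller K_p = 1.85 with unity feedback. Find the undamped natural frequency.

ω_n = 1.92 rad/s

The closed-loop denominator is s(s+2.8) + 1.85·2 = s² + 2.8s + 3.7.
So ω_n² = 3.7 ⇒ ω_n = 1.924 rad/s, and ζ = 2.8/(2ω_n) = 0.728.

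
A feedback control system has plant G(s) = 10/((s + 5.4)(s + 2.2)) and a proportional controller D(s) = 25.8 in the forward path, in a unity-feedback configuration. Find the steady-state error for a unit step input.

0.044

The loop is type 0. Static position error constant K_pos = D(0)·G(0) = 25.8·0.8418 = 21.72.
Steady-state error to a unit step: e_ss = 1/(1+K_pos) = 1/22.72 = 0.044.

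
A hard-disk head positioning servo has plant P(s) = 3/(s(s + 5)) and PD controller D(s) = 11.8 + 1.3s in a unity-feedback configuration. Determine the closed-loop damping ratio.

Forward path: (11.8 + 1.3s)·3/(s(s+5)). The closed-loop characteristic equation is s² + (5 + 3·1.3)s + 3·11.8 = 0.
That is s² + 8.9s + 35.4 = 0, so ω_n = 5.95 rad/s and ζ = 8.9/(2·5.95) = 0.7479.

ζ = 0.748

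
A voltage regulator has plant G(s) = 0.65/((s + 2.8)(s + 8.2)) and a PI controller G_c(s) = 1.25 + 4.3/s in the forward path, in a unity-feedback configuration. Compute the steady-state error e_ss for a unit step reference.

0

The open loop G_c(s)G(s) has a pole at the origin (type 1), so the static position error constant is infinite and e_ss = 1/(1+∞) = 0.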